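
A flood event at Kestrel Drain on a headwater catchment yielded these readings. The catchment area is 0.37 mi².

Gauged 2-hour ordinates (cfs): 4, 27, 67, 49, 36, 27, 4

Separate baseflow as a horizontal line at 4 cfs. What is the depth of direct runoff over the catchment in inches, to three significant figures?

Direct runoff: 0.0, 23.0, 63.0, 45.0, 32.0, 23.0, 0.0 cfs; ΣQ_DR = 186.0 cfs.
V = ΣQ_DR · Δt = 186.0 × 7200 s = 1.339 × 10^6 ft³.
Over A = 0.37 mi², depth = V / A = 1.56 in.

d ≈ 1.56 in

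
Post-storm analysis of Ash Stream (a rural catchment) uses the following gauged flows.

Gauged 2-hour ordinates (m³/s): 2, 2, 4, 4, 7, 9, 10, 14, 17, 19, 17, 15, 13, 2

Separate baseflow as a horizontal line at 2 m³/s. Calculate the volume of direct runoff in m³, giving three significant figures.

V ≈ 7.70 × 10^5 m³

Direct-runoff ordinates (Q − Q_b): 0.0, 0.0, 2.0, 2.0, 5.0, 7.0, 8.0, 12.0, 15.0, 17.0, 15.0, 13.0, 11.0, 0.0 m³/s.
ΣQ_DR = 107.0 m³/s.
With Δt = 2 h = 7200 s, V = ΣQ_DR · Δt = 107.0 × 7200 = 7.70 × 10^5 m³.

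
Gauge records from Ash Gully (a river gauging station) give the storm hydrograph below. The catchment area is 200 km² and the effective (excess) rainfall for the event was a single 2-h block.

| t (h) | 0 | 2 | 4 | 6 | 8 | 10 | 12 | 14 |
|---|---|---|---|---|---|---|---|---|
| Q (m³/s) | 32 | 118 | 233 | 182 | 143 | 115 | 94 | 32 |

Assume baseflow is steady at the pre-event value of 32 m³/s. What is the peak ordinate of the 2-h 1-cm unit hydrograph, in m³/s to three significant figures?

U_p ≈ 80.6 m³/s

Direct runoff: 0.0, 86.0, 201.0, 150.0, 111.0, 83.0, 62.0, 0.0 m³/s; ΣQ_DR = 693.0 m³/s, peak = 201.0 m³/s.
Runoff depth d = ΣQ_DR·Δt / A = 693.0 × 7200 / (200 km²) = 24.95 mm.
The 1-cm UH is the DRH scaled by (10 mm)/d, so U_p = 201.0 × 10/24.95 = 80.6 m³/s.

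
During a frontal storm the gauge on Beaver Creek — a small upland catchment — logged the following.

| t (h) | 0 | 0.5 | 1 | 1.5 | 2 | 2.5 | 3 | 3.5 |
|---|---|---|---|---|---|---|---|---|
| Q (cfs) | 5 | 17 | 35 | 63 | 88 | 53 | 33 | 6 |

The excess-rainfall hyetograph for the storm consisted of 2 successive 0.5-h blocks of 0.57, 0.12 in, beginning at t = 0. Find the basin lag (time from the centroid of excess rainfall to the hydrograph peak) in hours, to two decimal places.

Centroid of excess rainfall: t_c = Σ P_i·t̄_i / ΣP_i = 0.3370 h (block centres at 0.25, 0.75 h).
Hydrograph peak occurs at t = 2 h, so basin lag t_L = 2 − 0.3370 = 1.66 h.

t_L ≈ 1.66 h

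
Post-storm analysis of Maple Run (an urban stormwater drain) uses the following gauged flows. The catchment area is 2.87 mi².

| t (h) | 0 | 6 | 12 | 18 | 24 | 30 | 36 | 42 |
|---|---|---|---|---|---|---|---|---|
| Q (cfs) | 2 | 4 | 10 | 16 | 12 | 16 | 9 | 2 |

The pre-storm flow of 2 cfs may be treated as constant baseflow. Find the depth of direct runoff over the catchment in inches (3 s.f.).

Direct runoff: 0.0, 2.0, 8.0, 14.0, 10.0, 14.0, 7.0, 0.0 cfs; ΣQ_DR = 55.00 cfs.
V = ΣQ_DR · Δt = 55.00 × 21600 s = 1.188 × 10^6 ft³.
Over A = 2.87 mi², depth = V / A = 0.178 in.

d ≈ 0.178 in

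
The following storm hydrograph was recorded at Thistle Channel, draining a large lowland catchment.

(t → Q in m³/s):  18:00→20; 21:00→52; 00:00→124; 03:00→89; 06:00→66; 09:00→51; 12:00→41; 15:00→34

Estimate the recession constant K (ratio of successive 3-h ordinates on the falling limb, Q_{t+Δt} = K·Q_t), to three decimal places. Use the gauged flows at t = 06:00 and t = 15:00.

K ≈ 0.802

Using the recession-limb readings at t = 06:00 and t = 15:00: Q falls from 66 to 34 m³/s over 3 intervals.
K = (Q₂/Q₁)^(1/3) = (34/66)^(1/3) = 0.802.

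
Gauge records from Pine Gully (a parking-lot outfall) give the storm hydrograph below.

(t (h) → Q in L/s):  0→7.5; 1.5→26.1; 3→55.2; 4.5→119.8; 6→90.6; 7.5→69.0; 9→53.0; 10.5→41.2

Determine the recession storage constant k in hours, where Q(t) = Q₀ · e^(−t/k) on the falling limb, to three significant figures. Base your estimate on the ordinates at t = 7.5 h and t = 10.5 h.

k ≈ 5.82 h

On the falling limb, Q drops from 69.0 to 41.2 L/s between t = 7.5 h and t = 10.5 h (Δt = 3 h).
k = −Δt / ln(Q₂/Q₁) = −3 / ln(41.2/69.0) = 5.82 h.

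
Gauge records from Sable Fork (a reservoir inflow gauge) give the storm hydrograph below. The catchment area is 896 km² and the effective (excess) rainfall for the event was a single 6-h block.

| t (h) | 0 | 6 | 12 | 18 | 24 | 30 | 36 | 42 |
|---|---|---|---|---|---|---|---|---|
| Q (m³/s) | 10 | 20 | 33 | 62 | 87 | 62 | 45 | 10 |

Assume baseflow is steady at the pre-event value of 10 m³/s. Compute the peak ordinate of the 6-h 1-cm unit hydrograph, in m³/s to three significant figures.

Direct runoff: 0.0, 10.0, 23.0, 52.0, 77.0, 52.0, 35.0, 0.0 m³/s; ΣQ_DR = 249.0 m³/s, peak = 77.0 m³/s.
Runoff depth d = ΣQ_DR·Δt / A = 249.0 × 21600 / (896 km²) = 6.003 mm.
The 1-cm UH is the DRH scaled by (10 mm)/d, so U_p = 77.0 × 10/6.003 = 128 m³/s.

U_p ≈ 128 m³/s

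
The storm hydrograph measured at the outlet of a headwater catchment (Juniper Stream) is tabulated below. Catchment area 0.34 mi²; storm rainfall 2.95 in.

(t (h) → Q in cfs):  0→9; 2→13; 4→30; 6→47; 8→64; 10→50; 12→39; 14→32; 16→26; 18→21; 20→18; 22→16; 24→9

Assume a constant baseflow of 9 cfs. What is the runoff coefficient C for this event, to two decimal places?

C ≈ 0.79

ΣQ_DR = 257.0 cfs; V = ΣQ_DR·Δt = 1.850 × 10^6 ft³.
Runoff depth d = V / A = 2.343 in.
C = d / P = 2.343 / 2.95 = 0.79.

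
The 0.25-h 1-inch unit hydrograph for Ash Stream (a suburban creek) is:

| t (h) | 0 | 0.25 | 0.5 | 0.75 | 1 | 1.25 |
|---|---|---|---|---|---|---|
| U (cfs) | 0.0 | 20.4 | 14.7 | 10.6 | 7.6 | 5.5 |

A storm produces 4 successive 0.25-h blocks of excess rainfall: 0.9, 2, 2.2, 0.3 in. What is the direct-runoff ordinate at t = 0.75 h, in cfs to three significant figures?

Q ≈ 83.8 cfs

By discrete convolution, Q_j = Σ (P_i / 1 in) · U_{j−i}.
At t = 0.75 h (j=3): Q = (0.9/1)·10.6 + (2/1)·14.7 + (2.2/1)·20.4 + (0.3/1)·0.0 = 83.8 cfs.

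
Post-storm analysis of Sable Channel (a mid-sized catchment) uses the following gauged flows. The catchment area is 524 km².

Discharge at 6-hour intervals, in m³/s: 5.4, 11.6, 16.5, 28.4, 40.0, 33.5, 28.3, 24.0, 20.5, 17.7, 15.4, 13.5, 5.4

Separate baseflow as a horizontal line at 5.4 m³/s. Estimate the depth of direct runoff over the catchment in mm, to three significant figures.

d ≈ 7.83 mm

Direct runoff: 0.0, 6.2, 11.1, 23.0, 34.6, 28.1, 22.9, 18.6, 15.1, 12.3, 10.0, 8.1, 0.0 m³/s; ΣQ_DR = 190.0 m³/s.
V = ΣQ_DR · Δt = 190.0 × 21600 s = 4.104 × 10^6 m³.
Over A = 524 km², depth = V / A = 7.83 mm.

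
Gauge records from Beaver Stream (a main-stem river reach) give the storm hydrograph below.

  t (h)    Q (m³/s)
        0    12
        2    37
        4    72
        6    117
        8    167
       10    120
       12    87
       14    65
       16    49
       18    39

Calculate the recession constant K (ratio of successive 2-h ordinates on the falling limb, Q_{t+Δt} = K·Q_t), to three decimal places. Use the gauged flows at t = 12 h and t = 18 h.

K ≈ 0.765

Using the recession-limb readings at t = 12 h and t = 18 h: Q falls from 87 to 39 m³/s over 3 intervals.
K = (Q₂/Q₁)^(1/3) = (39/87)^(1/3) = 0.765.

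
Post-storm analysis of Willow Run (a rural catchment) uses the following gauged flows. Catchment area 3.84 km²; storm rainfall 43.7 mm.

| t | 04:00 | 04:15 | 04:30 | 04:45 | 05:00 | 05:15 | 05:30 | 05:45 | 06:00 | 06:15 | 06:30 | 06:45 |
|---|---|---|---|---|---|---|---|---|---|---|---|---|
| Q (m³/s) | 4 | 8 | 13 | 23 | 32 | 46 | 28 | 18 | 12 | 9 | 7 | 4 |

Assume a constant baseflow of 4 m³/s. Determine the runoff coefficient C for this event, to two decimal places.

ΣQ_DR = 156.0 m³/s; V = ΣQ_DR·Δt = 1.404 × 10^5 m³.
Runoff depth d = V / A = 36.56 mm.
C = d / P = 36.56 / 43.7 = 0.84.

C ≈ 0.84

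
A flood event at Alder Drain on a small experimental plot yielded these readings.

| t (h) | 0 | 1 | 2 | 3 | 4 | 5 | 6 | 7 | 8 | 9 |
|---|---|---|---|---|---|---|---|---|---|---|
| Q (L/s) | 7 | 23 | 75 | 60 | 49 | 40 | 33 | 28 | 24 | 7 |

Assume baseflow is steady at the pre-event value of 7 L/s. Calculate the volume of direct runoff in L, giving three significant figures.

Direct-runoff ordinates (Q − Q_b): 0.0, 16.0, 68.0, 53.0, 42.0, 33.0, 26.0, 21.0, 17.0, 0.0 L/s.
ΣQ_DR = 276.0 L/s.
With Δt = 1 h = 3600 s, V = ΣQ_DR · Δt = 276.0 × 3600 = 9.94 × 10^5 L.

V ≈ 9.94 × 10^5 L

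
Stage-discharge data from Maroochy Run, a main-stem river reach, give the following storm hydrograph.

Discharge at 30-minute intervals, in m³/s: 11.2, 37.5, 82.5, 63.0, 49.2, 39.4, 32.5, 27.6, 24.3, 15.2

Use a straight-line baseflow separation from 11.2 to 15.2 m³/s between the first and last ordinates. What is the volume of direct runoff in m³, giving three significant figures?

Direct-runoff ordinates (Q − Q_b): 0.00, 25.86, 70.41, 50.47, 36.22, 25.98, 18.63, 13.29, 9.54, 0.00 m³/s.
ΣQ_DR = 250.4 m³/s.
With Δt = 0.5 h = 1800 s, V = ΣQ_DR · Δt = 250.4 × 1800 = 4.51 × 10^5 m³.

V ≈ 4.51 × 10^5 m³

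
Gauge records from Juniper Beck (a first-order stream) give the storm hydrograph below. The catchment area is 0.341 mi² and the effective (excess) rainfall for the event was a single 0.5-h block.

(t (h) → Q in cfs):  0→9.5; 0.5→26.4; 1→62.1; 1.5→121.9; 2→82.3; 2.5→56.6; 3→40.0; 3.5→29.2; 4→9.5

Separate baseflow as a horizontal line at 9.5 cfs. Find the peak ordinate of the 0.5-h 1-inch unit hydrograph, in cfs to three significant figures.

U_p ≈ 141 cfs

Direct runoff: 0.0, 16.9, 52.6, 112.4, 72.8, 47.1, 30.5, 19.7, 0.0 cfs; ΣQ_DR = 352.0 cfs, peak = 112.4 cfs.
Runoff depth d = ΣQ_DR·Δt / A = 352.0 × 1800 / (0.341 mi²) = 0.7998 in.
The 1-inch UH is the DRH scaled by (1 in)/d, so U_p = 112.4 × 1/0.7998 = 141 cfs.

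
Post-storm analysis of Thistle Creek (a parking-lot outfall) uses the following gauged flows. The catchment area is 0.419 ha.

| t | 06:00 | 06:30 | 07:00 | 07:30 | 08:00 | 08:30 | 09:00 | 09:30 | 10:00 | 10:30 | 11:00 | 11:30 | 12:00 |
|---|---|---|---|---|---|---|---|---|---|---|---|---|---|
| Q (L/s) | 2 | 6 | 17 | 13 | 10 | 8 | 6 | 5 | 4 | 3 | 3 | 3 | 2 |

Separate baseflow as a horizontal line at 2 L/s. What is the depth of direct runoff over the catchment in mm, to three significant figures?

d ≈ 24.1 mm

Direct runoff: 0.0, 4.0, 15.0, 11.0, 8.0, 6.0, 4.0, 3.0, 2.0, 1.0, 1.0, 1.0, 0.0 L/s; ΣQ_DR = 56.00 L/s.
V = ΣQ_DR · Δt = 56.00 × 1800 s = 1.008 × 10^5 L.
Over A = 0.419 ha, depth = V / A = 24.1 mm.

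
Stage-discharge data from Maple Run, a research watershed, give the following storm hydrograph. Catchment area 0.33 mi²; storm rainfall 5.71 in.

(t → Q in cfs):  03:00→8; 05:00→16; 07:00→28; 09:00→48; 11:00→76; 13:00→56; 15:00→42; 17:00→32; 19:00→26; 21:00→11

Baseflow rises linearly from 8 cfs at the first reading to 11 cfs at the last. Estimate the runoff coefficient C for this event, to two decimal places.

ΣQ_DR = 248.0 cfs; V = ΣQ_DR·Δt = 1.786 × 10^6 ft³.
Runoff depth d = V / A = 2.329 in.
C = d / P = 2.329 / 5.71 = 0.41.

C ≈ 0.41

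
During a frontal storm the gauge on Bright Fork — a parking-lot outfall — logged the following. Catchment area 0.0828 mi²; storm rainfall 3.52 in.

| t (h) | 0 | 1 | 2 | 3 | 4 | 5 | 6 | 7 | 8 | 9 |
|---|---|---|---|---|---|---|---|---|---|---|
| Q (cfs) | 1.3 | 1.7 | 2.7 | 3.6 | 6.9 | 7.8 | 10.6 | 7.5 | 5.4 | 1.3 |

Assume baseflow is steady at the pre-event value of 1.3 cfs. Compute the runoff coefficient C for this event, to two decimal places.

ΣQ_DR = 35.80 cfs; V = ΣQ_DR·Δt = 1.289 × 10^5 ft³.
Runoff depth d = V / A = 0.6700 in.
C = d / P = 0.6700 / 3.52 = 0.19.

C ≈ 0.19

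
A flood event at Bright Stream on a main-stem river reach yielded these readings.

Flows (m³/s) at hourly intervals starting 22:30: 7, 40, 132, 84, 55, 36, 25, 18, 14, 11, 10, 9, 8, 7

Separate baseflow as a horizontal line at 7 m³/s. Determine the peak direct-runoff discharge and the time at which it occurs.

Q_p = 125.0 m³/s at t = 00:30

Subtracting baseflow gives direct-runoff ordinates: 0.0, 33.0, 125.0, 77.0, 48.0, 29.0, 18.0, 11.0, 7.0, 4.0, 3.0, 2.0, 1.0, 0.0 m³/s.
The maximum is 125.0 m³/s, occurring at the reading for t = 00:30.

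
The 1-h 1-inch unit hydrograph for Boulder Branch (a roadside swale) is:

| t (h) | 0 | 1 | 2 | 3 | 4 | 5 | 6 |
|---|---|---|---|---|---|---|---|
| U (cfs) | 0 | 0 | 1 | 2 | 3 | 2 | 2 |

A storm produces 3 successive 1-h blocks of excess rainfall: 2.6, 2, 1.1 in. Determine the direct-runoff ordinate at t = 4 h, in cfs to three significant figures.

Q ≈ 12.9 cfs

By discrete convolution, Q_j = Σ (P_i / 1 in) · U_{j−i}.
At t = 4 h (j=4): Q = (2.6/1)·3 + (2/1)·2 + (1.1/1)·1 = 12.9 cfs.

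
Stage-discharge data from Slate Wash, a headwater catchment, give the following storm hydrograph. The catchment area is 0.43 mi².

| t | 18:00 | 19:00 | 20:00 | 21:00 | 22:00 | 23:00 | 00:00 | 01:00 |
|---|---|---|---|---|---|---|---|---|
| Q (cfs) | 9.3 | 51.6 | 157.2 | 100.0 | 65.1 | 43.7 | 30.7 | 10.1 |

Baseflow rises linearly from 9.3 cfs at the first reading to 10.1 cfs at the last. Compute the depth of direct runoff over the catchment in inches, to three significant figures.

Direct runoff: 0.00, 42.19, 147.67, 90.36, 55.34, 33.83, 20.71, 0.00 cfs; ΣQ_DR = 390.1 cfs.
V = ΣQ_DR · Δt = 390.1 × 3600 s = 1.404 × 10^6 ft³.
Over A = 0.43 mi², depth = V / A = 1.41 in.

d ≈ 1.41 in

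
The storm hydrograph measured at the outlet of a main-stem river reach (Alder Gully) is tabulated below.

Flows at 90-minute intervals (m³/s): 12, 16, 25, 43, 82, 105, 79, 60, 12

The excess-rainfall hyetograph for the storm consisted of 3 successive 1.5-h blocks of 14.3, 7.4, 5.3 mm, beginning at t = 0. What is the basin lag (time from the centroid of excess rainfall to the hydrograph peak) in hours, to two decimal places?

Centroid of excess rainfall: t_c = Σ P_i·t̄_i / ΣP_i = 1.7500 h (block centres at 0.75, 2.25, 3.75 h).
Hydrograph peak occurs at t = 7.5 h, so basin lag t_L = 7.5 − 1.7500 = 5.75 h.

t_L ≈ 5.75 h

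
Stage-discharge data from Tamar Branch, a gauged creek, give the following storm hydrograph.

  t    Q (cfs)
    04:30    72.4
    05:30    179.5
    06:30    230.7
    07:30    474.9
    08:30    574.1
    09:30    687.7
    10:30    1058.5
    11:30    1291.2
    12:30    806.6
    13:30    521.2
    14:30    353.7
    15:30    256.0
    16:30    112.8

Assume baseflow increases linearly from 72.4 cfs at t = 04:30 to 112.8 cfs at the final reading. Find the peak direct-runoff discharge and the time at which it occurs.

Q_p = 1195.23 cfs at t = 11:30

Subtracting baseflow gives direct-runoff ordinates: 0.00, 103.73, 151.57, 392.40, 488.23, 598.47, 965.90, 1195.23, 707.27, 418.50, 247.63, 146.57, 0.00 cfs.
The maximum is 1195.23 cfs, occurring at the reading for t = 11:30.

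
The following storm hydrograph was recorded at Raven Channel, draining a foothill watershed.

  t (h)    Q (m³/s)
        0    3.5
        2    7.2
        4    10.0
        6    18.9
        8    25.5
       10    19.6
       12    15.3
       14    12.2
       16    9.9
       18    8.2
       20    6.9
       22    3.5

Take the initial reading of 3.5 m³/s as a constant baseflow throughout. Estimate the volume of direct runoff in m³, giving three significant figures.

V ≈ 7.11 × 10^5 m³

Direct-runoff ordinates (Q − Q_b): 0.0, 3.7, 6.5, 15.4, 22.0, 16.1, 11.8, 8.7, 6.4, 4.7, 3.4, 0.0 m³/s.
ΣQ_DR = 98.70 m³/s.
With Δt = 2 h = 7200 s, V = ΣQ_DR · Δt = 98.70 × 7200 = 7.11 × 10^5 m³.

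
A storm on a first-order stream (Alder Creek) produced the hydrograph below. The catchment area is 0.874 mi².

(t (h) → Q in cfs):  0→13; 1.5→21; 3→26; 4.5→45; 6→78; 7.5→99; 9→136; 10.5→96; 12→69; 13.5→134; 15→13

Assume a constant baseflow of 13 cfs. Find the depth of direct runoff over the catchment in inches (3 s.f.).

d ≈ 1.56 in

Direct runoff: 0.0, 8.0, 13.0, 32.0, 65.0, 86.0, 123.0, 83.0, 56.0, 121.0, 0.0 cfs; ΣQ_DR = 587.0 cfs.
V = ΣQ_DR · Δt = 587.0 × 5400 s = 3.170 × 10^6 ft³.
Over A = 0.874 mi², depth = V / A = 1.56 in.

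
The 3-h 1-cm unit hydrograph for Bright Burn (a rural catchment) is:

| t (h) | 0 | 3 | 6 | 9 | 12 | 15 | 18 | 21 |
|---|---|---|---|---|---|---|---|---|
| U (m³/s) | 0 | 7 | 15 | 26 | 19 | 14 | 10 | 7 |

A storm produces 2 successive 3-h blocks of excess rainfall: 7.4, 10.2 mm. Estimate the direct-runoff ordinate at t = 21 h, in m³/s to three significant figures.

By discrete convolution, Q_j = Σ (P_i / 10 mm) · U_{j−i}.
At t = 21 h (j=7): Q = (7.4/10)·7 + (10.2/10)·10 = 15.4 m³/s.

Q ≈ 15.4 m³/s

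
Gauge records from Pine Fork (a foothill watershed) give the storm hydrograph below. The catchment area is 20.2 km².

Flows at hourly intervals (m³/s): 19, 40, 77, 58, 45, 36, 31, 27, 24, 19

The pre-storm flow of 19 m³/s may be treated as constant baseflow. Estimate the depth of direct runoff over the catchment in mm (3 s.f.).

Direct runoff: 0.0, 21.0, 58.0, 39.0, 26.0, 17.0, 12.0, 8.0, 5.0, 0.0 m³/s; ΣQ_DR = 186.0 m³/s.
V = ΣQ_DR · Δt = 186.0 × 3600 s = 6.696 × 10^5 m³.
Over A = 20.2 km², depth = V / A = 33.1 mm.

d ≈ 33.1 mm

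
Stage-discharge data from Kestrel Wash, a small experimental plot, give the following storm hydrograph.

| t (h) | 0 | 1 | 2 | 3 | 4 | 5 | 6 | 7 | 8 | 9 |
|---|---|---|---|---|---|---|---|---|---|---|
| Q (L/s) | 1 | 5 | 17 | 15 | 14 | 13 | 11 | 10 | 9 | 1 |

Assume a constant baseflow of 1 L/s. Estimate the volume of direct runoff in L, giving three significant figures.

V ≈ 3.10 × 10^5 L

Direct-runoff ordinates (Q − Q_b): 0.0, 4.0, 16.0, 14.0, 13.0, 12.0, 10.0, 9.0, 8.0, 0.0 L/s.
ΣQ_DR = 86.00 L/s.
With Δt = 1 h = 3600 s, V = ΣQ_DR · Δt = 86.00 × 3600 = 3.10 × 10^5 L.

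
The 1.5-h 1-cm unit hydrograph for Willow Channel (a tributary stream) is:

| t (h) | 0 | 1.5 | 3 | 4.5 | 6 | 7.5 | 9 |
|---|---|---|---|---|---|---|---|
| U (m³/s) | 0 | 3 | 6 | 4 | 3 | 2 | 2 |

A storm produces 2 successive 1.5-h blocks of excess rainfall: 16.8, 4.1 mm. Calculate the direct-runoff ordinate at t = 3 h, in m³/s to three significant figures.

Q ≈ 11.3 m³/s

By discrete convolution, Q_j = Σ (P_i / 10 mm) · U_{j−i}.
At t = 3 h (j=2): Q = (16.8/10)·6 + (4.1/10)·3 = 11.3 m³/s.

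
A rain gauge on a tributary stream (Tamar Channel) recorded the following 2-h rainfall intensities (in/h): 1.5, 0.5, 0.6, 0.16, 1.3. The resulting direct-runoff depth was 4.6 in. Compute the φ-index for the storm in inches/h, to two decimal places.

φ ≈ 0.40 in/h

Only the 4 blocks with intensity above φ contribute runoff: 1.5, 0.5, 0.6, 1.3 in/h.
Σ(I−φ)·Δt = d  ⇒  (1.5+0.5+0.6+1.3 − 4φ)·2 = 4.6
φ = (3.900 − 4.6/2) / 4 = 0.40 in/h.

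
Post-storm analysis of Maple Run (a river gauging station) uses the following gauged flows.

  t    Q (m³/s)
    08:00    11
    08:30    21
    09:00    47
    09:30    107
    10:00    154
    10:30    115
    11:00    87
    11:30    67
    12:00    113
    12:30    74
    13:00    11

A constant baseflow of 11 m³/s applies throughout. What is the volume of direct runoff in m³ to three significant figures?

Direct-runoff ordinates (Q − Q_b): 0.0, 10.0, 36.0, 96.0, 143.0, 104.0, 76.0, 56.0, 102.0, 63.0, 0.0 m³/s.
ΣQ_DR = 686.0 m³/s.
With Δt = 0.5 h = 1800 s, V = ΣQ_DR · Δt = 686.0 × 1800 = 1.23 × 10^6 m³.

V ≈ 1.23 × 10^6 m³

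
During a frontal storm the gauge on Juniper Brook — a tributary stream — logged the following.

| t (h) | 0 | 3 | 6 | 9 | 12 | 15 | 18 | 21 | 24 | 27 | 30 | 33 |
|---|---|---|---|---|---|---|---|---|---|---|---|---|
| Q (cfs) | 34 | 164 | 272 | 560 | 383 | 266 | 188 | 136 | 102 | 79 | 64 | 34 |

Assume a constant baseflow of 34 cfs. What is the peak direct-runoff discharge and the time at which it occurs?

Subtracting baseflow gives direct-runoff ordinates: 0.0, 130.0, 238.0, 526.0, 349.0, 232.0, 154.0, 102.0, 68.0, 45.0, 30.0, 0.0 cfs.
The maximum is 526.0 cfs, occurring at the reading for t = 9 h.

Q_p = 526.0 cfs at t = 9 h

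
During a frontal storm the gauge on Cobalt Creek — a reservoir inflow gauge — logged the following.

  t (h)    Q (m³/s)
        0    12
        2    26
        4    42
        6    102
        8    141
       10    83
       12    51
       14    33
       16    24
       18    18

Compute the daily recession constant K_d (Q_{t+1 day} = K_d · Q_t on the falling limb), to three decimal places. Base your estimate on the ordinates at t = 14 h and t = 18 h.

K_d ≈ 0.026

Between t = 14 h and t = 18 h the flow falls from 33 to 18 m³/s over 2×2 h = 4 h.
Per-interval ratio K = (18/33)^(1/2) = 0.7385; K_d = K^(24/2) = 0.026.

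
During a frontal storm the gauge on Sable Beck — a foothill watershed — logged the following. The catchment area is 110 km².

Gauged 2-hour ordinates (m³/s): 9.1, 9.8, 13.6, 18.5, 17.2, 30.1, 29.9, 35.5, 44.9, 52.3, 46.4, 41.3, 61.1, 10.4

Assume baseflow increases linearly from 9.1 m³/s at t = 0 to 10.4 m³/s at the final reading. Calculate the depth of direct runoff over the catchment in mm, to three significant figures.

Direct runoff: 0.00, 0.60, 4.30, 9.10, 7.70, 20.50, 20.20, 25.70, 35.00, 42.30, 36.30, 31.10, 50.80, 0.00 m³/s; ΣQ_DR = 283.6 m³/s.
V = ΣQ_DR · Δt = 283.6 × 7200 s = 2.042 × 10^6 m³.
Over A = 110 km², depth = V / A = 18.6 mm.

d ≈ 18.6 mm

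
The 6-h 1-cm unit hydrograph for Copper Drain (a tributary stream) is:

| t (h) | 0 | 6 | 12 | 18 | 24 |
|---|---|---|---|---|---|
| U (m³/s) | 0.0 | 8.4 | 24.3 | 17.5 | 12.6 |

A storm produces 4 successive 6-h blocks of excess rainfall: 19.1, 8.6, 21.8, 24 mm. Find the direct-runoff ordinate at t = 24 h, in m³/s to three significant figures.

By discrete convolution, Q_j = Σ (P_i / 10 mm) · U_{j−i}.
At t = 24 h (j=4): Q = (19.1/10)·12.6 + (8.6/10)·17.5 + (21.8/10)·24.3 + (24/10)·8.4 = 112 m³/s.

Q ≈ 112 m³/s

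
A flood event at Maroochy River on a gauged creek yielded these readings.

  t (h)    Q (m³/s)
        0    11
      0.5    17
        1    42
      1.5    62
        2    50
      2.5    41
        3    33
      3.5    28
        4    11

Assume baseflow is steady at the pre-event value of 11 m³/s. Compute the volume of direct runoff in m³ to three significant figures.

V ≈ 3.53 × 10^5 m³

Direct-runoff ordinates (Q − Q_b): 0.0, 6.0, 31.0, 51.0, 39.0, 30.0, 22.0, 17.0, 0.0 m³/s.
ΣQ_DR = 196.0 m³/s.
With Δt = 0.5 h = 1800 s, V = ΣQ_DR · Δt = 196.0 × 1800 = 3.53 × 10^5 m³.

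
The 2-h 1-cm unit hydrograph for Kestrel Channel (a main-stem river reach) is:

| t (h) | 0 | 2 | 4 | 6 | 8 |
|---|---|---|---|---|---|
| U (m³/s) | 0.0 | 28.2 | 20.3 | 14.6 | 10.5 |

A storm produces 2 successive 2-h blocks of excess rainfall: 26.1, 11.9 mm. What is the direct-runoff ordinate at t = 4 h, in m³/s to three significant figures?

By discrete convolution, Q_j = Σ (P_i / 10 mm) · U_{j−i}.
At t = 4 h (j=2): Q = (26.1/10)·20.3 + (11.9/10)·28.2 = 86.5 m³/s.

Q ≈ 86.5 m³/s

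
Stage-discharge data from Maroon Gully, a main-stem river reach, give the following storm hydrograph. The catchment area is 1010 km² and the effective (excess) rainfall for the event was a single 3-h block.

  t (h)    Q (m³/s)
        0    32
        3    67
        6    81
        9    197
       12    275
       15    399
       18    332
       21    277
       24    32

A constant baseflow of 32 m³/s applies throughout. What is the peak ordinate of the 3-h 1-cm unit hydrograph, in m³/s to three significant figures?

Direct runoff: 0.0, 35.0, 49.0, 165.0, 243.0, 367.0, 300.0, 245.0, 0.0 m³/s; ΣQ_DR = 1404 m³/s, peak = 367.0 m³/s.
Runoff depth d = ΣQ_DR·Δt / A = 1404 × 10800 / (1010 km²) = 15.01 mm.
The 1-cm UH is the DRH scaled by (10 mm)/d, so U_p = 367.0 × 10/15.01 = 244 m³/s.

U_p ≈ 244 m³/s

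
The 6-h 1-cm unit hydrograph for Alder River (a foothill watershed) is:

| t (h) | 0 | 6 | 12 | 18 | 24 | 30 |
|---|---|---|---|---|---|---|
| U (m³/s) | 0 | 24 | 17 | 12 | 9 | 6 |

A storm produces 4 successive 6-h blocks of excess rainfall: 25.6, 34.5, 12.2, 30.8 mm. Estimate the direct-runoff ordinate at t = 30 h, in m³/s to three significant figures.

By discrete convolution, Q_j = Σ (P_i / 10 mm) · U_{j−i}.
At t = 30 h (j=5): Q = (25.6/10)·6 + (34.5/10)·9 + (12.2/10)·12 + (30.8/10)·17 = 113 m³/s.

Q ≈ 113 m³/s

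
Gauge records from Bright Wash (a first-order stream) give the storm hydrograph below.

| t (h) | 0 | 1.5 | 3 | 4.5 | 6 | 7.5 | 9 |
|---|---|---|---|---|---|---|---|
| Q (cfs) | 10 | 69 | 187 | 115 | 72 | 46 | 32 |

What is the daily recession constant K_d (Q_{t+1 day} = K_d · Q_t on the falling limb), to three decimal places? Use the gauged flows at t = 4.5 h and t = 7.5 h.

Between t = 4.5 h and t = 7.5 h the flow falls from 115 to 46 cfs over 2×1.5 h = 3 h.
Per-interval ratio K = (46/115)^(1/2) = 0.6325; K_d = K^(24/1.5) = 0.001.

K_d ≈ 0.001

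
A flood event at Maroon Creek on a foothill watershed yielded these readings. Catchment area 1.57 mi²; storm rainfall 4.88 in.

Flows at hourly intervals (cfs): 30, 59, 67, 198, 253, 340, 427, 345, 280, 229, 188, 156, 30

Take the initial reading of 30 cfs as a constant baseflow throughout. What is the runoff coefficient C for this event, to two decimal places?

C ≈ 0.45

ΣQ_DR = 2212 cfs; V = ΣQ_DR·Δt = 7.963 × 10^6 ft³.
Runoff depth d = V / A = 2.183 in.
C = d / P = 2.183 / 4.88 = 0.45.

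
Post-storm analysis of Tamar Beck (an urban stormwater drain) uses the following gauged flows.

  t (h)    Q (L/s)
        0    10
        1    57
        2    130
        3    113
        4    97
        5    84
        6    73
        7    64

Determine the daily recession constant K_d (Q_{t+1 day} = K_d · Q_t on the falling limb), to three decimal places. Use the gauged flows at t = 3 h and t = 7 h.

K_d ≈ 0.033

Between t = 3 h and t = 7 h the flow falls from 113 to 64 L/s over 4×1 h = 4 h.
Per-interval ratio K = (64/113)^(1/4) = 0.8675; K_d = K^(24/1) = 0.033.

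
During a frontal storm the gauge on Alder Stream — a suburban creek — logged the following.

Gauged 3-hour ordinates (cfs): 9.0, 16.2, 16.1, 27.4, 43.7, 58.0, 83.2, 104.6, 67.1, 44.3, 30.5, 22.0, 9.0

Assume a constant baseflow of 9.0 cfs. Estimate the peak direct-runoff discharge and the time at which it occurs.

Q_p = 95.6 cfs at t = 21 h

Subtracting baseflow gives direct-runoff ordinates: 0.0, 7.2, 7.1, 18.4, 34.7, 49.0, 74.2, 95.6, 58.1, 35.3, 21.5, 13.0, 0.0 cfs.
The maximum is 95.6 cfs, occurring at the reading for t = 21 h.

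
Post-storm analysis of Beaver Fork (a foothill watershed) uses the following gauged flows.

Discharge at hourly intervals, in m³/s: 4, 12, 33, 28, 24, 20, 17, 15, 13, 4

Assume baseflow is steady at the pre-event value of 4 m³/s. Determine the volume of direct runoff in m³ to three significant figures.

Direct-runoff ordinates (Q − Q_b): 0.0, 8.0, 29.0, 24.0, 20.0, 16.0, 13.0, 11.0, 9.0, 0.0 m³/s.
ΣQ_DR = 130.0 m³/s.
With Δt = 1 h = 3600 s, V = ΣQ_DR · Δt = 130.0 × 3600 = 4.68 × 10^5 m³.

V ≈ 4.68 × 10^5 m³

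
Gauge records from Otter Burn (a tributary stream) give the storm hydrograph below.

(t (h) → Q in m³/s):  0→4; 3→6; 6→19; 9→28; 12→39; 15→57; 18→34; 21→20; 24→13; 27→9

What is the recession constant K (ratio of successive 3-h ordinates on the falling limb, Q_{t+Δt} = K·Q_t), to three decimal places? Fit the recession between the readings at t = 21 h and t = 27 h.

Using the recession-limb readings at t = 21 h and t = 27 h: Q falls from 20 to 9 m³/s over 2 intervals.
K = (Q₂/Q₁)^(1/2) = (9/20)^(1/2) = 0.671.

K ≈ 0.671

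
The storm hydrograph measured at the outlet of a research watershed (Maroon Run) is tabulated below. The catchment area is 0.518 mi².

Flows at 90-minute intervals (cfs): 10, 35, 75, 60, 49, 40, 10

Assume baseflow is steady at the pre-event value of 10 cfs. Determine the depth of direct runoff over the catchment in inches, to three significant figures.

Direct runoff: 0.0, 25.0, 65.0, 50.0, 39.0, 30.0, 0.0 cfs; ΣQ_DR = 209.0 cfs.
V = ΣQ_DR · Δt = 209.0 × 5400 s = 1.129 × 10^6 ft³.
Over A = 0.518 mi², depth = V / A = 0.938 in.

d ≈ 0.938 in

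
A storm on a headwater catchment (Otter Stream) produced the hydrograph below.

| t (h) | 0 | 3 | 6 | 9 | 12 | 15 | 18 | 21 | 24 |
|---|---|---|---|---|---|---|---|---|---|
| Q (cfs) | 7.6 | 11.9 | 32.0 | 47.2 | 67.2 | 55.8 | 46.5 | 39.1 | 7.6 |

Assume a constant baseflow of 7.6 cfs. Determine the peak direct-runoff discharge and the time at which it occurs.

Q_p = 59.6 cfs at t = 12 h

Subtracting baseflow gives direct-runoff ordinates: 0.0, 4.3, 24.4, 39.6, 59.6, 48.2, 38.9, 31.5, 0.0 cfs.
The maximum is 59.6 cfs, occurring at the reading for t = 12 h.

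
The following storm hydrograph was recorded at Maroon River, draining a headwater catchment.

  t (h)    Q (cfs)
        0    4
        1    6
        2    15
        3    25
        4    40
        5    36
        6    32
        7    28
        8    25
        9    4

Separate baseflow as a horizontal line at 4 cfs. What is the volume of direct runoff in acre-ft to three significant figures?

V ≈ 14.5 acre-ft

Direct-runoff ordinates (Q − Q_b): 0.0, 2.0, 11.0, 21.0, 36.0, 32.0, 28.0, 24.0, 21.0, 0.0 cfs.
ΣQ_DR = 175.0 cfs.
With Δt = 1 h = 3600 s, V = ΣQ_DR · Δt = 175.0 × 3600 = 6.30 × 10^5 ft³ = 14.5 acre-ft.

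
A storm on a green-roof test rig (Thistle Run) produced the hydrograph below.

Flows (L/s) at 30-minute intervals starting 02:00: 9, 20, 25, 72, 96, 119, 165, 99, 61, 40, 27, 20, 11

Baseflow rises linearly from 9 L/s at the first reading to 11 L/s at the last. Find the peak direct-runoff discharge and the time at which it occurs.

Subtracting baseflow gives direct-runoff ordinates: 0.00, 10.83, 15.67, 62.50, 86.33, 109.17, 155.00, 88.83, 50.67, 29.50, 16.33, 9.17, 0.00 L/s.
The maximum is 155.00 L/s, occurring at the reading for t = 05:00.

Q_p = 155.00 L/s at t = 05:00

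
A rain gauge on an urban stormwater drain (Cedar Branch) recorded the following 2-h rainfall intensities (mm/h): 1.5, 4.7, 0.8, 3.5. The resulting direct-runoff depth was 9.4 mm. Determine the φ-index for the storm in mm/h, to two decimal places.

φ ≈ 1.75 mm/h

Only the 2 blocks with intensity above φ contribute runoff: 4.7, 3.5 mm/h.
Σ(I−φ)·Δt = d  ⇒  (4.7+3.5 − 2φ)·2 = 9.4
φ = (8.200 − 9.4/2) / 2 = 1.75 mm/h.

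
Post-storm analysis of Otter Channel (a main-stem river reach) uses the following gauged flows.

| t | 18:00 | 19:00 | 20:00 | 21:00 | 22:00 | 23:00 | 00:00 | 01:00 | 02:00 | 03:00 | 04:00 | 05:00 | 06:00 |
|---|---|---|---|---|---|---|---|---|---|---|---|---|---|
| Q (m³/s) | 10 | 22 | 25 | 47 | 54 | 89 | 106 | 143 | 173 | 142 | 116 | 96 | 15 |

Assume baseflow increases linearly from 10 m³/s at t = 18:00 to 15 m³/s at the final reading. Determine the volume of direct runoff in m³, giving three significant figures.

Direct-runoff ordinates (Q − Q_b): 0.00, 11.58, 14.17, 35.75, 42.33, 76.92, 93.50, 130.08, 159.67, 128.25, 101.83, 81.42, 0.00 m³/s.
ΣQ_DR = 875.5 m³/s.
With Δt = 1 h = 3600 s, V = ΣQ_DR · Δt = 875.5 × 3600 = 3.15 × 10^6 m³.

V ≈ 3.15 × 10^6 m³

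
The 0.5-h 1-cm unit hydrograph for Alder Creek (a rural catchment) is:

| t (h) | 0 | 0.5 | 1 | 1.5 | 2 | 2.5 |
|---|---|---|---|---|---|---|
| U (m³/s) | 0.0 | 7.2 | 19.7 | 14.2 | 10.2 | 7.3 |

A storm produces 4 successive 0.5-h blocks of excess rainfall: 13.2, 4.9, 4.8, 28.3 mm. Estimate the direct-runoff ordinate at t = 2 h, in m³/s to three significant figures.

Q ≈ 50.3 m³/s

By discrete convolution, Q_j = Σ (P_i / 10 mm) · U_{j−i}.
At t = 2 h (j=4): Q = (13.2/10)·10.2 + (4.9/10)·14.2 + (4.8/10)·19.7 + (28.3/10)·7.2 = 50.3 m³/s.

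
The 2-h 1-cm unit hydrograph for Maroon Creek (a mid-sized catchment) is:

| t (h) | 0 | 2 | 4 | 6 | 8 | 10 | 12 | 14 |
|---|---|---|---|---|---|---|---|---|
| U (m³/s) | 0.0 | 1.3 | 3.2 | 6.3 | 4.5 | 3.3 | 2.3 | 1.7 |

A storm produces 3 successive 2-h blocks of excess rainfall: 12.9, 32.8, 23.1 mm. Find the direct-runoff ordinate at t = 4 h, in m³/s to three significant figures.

Q ≈ 8.39 m³/s

By discrete convolution, Q_j = Σ (P_i / 10 mm) · U_{j−i}.
At t = 4 h (j=2): Q = (12.9/10)·3.2 + (32.8/10)·1.3 + (23.1/10)·0.0 = 8.39 m³/s.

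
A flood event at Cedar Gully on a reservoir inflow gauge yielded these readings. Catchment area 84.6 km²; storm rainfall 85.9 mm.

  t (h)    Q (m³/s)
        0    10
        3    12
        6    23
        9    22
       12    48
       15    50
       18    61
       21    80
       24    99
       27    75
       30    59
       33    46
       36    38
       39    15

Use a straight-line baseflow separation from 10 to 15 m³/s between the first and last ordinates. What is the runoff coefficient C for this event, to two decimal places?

C ≈ 0.69

ΣQ_DR = 463.0 m³/s; V = ΣQ_DR·Δt = 5.000 × 10^6 m³.
Runoff depth d = V / A = 59.11 mm.
C = d / P = 59.11 / 85.9 = 0.69.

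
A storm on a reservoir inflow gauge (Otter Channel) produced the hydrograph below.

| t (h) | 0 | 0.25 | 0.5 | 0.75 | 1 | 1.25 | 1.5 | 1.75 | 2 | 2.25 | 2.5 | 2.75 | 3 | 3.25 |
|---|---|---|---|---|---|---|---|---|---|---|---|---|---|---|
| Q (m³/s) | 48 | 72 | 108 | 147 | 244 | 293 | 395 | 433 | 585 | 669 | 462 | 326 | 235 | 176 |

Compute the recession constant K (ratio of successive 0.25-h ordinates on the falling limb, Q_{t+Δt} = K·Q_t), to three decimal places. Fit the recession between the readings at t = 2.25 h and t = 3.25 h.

Using the recession-limb readings at t = 2.25 h and t = 3.25 h: Q falls from 669 to 176 m³/s over 4 intervals.
K = (Q₂/Q₁)^(1/4) = (176/669)^(1/4) = 0.716.

K ≈ 0.716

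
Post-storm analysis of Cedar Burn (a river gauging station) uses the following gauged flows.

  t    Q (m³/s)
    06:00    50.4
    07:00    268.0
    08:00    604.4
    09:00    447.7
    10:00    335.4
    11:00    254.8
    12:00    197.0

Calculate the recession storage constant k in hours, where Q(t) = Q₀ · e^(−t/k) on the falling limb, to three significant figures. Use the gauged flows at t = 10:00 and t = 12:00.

k ≈ 3.76 h

On the falling limb, Q drops from 335.4 to 197.0 m³/s between t = 10:00 and t = 12:00 (Δt = 2 h).
k = −Δt / ln(Q₂/Q₁) = −2 / ln(197.0/335.4) = 3.76 h.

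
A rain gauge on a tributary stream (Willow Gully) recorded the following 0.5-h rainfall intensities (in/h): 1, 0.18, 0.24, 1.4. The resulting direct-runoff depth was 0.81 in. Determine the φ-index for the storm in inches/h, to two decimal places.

Only the 2 blocks with intensity above φ contribute runoff: 1, 1.4 in/h.
Σ(I−φ)·Δt = d  ⇒  (1+1.4 − 2φ)·0.5 = 0.81
φ = (2.400 − 0.81/0.5) / 2 = 0.39 in/h.

φ ≈ 0.39 in/h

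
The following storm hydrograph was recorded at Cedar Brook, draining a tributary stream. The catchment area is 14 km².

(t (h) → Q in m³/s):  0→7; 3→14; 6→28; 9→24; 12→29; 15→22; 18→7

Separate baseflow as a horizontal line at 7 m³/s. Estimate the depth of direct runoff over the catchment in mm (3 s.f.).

d ≈ 63.3 mm

Direct runoff: 0.0, 7.0, 21.0, 17.0, 22.0, 15.0, 0.0 m³/s; ΣQ_DR = 82.00 m³/s.
V = ΣQ_DR · Δt = 82.00 × 10800 s = 8.856 × 10^5 m³.
Over A = 14 km², depth = V / A = 63.3 mm.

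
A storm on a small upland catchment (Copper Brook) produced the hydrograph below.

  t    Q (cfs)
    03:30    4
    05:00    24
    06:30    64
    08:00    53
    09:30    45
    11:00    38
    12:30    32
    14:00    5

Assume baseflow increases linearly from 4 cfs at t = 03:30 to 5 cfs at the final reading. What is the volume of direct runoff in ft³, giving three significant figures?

Direct-runoff ordinates (Q − Q_b): 0.00, 19.86, 59.71, 48.57, 40.43, 33.29, 27.14, 0.00 cfs.
ΣQ_DR = 229.0 cfs.
With Δt = 1.5 h = 5400 s, V = ΣQ_DR · Δt = 229.0 × 5400 = 1.24 × 10^6 ft³.

V ≈ 1.24 × 10^6 ft³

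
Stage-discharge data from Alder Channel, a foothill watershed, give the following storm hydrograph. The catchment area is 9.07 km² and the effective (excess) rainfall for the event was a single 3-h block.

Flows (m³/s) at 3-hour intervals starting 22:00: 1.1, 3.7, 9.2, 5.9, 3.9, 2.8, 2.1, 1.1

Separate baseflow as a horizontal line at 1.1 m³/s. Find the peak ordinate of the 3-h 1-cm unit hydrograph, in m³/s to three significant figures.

Direct runoff: 0.0, 2.6, 8.1, 4.8, 2.8, 1.7, 1.0, 0.0 m³/s; ΣQ_DR = 21.00 m³/s, peak = 8.1 m³/s.
Runoff depth d = ΣQ_DR·Δt / A = 21.00 × 10800 / (9.07 km²) = 25.01 mm.
The 1-cm UH is the DRH scaled by (10 mm)/d, so U_p = 8.1 × 10/25.01 = 3.24 m³/s.

U_p ≈ 3.24 m³/s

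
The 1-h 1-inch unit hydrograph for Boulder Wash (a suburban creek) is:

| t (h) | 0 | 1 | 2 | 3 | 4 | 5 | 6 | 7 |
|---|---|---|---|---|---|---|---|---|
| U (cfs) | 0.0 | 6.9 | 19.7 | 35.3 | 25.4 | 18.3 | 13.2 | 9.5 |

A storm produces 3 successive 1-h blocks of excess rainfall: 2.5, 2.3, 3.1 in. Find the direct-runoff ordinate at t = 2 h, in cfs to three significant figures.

Q ≈ 65.1 cfs

By discrete convolution, Q_j = Σ (P_i / 1 in) · U_{j−i}.
At t = 2 h (j=2): Q = (2.5/1)·19.7 + (2.3/1)·6.9 + (3.1/1)·0.0 = 65.1 cfs.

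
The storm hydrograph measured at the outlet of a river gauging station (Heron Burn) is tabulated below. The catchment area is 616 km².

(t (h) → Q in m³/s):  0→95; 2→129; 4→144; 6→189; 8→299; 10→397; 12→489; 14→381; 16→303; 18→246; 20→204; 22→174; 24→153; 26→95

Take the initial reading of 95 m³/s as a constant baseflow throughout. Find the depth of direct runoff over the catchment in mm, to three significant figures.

d ≈ 23.0 mm

Direct runoff: 0.0, 34.0, 49.0, 94.0, 204.0, 302.0, 394.0, 286.0, 208.0, 151.0, 109.0, 79.0, 58.0, 0.0 m³/s; ΣQ_DR = 1968 m³/s.
V = ΣQ_DR · Δt = 1968 × 7200 s = 1.417 × 10^7 m³.
Over A = 616 km², depth = V / A = 23.0 mm.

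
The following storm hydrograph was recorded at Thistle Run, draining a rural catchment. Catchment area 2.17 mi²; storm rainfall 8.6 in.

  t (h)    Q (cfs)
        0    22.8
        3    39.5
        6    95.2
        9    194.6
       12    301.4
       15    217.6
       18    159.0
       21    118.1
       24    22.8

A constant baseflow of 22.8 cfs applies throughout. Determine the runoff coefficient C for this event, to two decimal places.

ΣQ_DR = 965.8 cfs; V = ΣQ_DR·Δt = 1.043 × 10^7 ft³.
Runoff depth d = V / A = 2.069 in.
C = d / P = 2.069 / 8.6 = 0.24.

C ≈ 0.24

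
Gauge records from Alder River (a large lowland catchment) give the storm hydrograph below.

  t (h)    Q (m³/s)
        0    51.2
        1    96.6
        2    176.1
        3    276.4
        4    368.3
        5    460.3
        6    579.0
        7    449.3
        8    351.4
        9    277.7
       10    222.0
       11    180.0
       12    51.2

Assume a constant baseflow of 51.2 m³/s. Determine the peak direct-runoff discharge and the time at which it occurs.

Subtracting baseflow gives direct-runoff ordinates: 0.0, 45.4, 124.9, 225.2, 317.1, 409.1, 527.8, 398.1, 300.2, 226.5, 170.8, 128.8, 0.0 m³/s.
The maximum is 527.8 m³/s, occurring at the reading for t = 6 h.

Q_p = 527.8 m³/s at t = 6 h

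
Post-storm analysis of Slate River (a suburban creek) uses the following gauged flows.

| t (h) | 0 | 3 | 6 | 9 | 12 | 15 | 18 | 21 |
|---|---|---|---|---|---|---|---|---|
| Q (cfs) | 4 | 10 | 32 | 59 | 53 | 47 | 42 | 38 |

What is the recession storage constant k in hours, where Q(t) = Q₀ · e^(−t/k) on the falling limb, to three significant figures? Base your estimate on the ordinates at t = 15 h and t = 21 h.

k ≈ 28.2 h

On the falling limb, Q drops from 47 to 38 cfs between t = 15 h and t = 21 h (Δt = 6 h).
k = −Δt / ln(Q₂/Q₁) = −6 / ln(38/47) = 28.2 h.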